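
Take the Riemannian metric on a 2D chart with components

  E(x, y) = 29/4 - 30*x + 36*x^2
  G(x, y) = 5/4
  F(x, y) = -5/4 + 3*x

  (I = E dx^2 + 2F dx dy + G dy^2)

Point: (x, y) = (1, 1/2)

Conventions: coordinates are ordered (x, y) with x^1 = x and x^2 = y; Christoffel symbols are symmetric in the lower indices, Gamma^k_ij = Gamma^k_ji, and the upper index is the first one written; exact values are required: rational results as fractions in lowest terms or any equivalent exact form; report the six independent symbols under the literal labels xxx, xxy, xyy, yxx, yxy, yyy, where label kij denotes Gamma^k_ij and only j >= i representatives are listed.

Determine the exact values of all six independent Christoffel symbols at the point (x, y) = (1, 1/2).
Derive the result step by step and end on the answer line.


E = 53/4, F = 7/4, G = 5/4 at the point
E_x = 42, E_y = 0, F_x = 3, F_y = 0, G_x = 0, G_y = 0
EG - F^2 = 27/2;  g^inv = (2/27) * [[5/4, -7/4], [-7/4, 53/4]]
first-kind symbols [ij,l] = (1/2)(d_i g_jl + d_j g_il - d_l g_ij): [xx,x] = E_x/2 = 21, [xx,y] = F_x - E_y/2 = 3, [xy,x] = E_y/2 = 0, [xy,y] = G_x/2 = 0, [yy,x] = F_y - G_x/2 = 0, [yy,y] = G_y/2 = 0
Gamma^x_ij = (G*[ij,x] - F*[ij,y])/(EG - F^2), Gamma^y_ij = (E*[ij,y] - F*[ij,x])/(EG - F^2)

Answer: Gamma_xxx = 14/9, Gamma_xxy = 0, Gamma_xyy = 0, Gamma_yxx = 2/9, Gamma_yxy = 0, Gamma_yyy = 0


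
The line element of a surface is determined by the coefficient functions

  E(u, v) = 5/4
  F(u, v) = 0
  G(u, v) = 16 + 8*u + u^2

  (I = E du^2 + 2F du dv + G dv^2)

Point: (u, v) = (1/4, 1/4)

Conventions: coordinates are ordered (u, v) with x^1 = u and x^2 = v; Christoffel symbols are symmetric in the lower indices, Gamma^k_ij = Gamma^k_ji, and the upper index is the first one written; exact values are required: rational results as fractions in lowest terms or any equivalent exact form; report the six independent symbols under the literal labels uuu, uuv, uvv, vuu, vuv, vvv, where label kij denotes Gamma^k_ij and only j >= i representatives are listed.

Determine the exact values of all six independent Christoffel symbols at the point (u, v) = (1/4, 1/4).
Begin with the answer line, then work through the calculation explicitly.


Answer: Gamma_uuu = 0, Gamma_uuv = 0, Gamma_uvv = -17/5, Gamma_vuu = 0, Gamma_vuv = 4/17, Gamma_vvv = 0

E = 5/4, F = 0, G = 289/16 at the point
E_u = 0, E_v = 0, F_u = 0, F_v = 0, G_u = 17/2, G_v = 0
EG - F^2 = 1445/64;  g^inv = (64/1445) * [[289/16, 0], [0, 5/4]]
first-kind symbols [ij,l] = (1/2)(d_i g_jl + d_j g_il - d_l g_ij): [uu,u] = E_u/2 = 0, [uu,v] = F_u - E_v/2 = 0, [uv,u] = E_v/2 = 0, [uv,v] = G_u/2 = 17/4, [vv,u] = F_v - G_u/2 = -17/4, [vv,v] = G_v/2 = 0
Gamma^u_ij = (G*[ij,u] - F*[ij,v])/(EG - F^2), Gamma^v_ij = (E*[ij,v] - F*[ij,u])/(EG - F^2)


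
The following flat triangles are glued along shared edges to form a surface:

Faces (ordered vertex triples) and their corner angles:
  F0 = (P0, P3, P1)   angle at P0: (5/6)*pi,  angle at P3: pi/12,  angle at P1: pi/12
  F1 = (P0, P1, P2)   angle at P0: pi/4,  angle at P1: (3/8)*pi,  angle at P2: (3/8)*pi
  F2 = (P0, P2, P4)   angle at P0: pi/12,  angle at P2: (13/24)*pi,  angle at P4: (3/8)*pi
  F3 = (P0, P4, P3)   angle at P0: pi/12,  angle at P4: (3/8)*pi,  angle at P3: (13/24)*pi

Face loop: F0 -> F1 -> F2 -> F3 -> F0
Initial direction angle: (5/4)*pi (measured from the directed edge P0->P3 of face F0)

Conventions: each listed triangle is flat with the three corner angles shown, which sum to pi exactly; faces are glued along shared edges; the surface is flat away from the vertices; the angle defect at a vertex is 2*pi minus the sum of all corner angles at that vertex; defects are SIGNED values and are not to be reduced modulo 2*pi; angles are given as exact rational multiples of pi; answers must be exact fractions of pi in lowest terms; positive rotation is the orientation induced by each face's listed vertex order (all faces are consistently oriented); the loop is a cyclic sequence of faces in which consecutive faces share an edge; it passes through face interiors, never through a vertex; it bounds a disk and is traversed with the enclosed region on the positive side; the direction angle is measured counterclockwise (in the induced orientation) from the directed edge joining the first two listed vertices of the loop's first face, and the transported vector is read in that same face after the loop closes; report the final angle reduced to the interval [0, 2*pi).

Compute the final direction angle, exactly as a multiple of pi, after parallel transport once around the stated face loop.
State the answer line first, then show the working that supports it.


Answer: final direction angle = 0

enclosed vertex P0: corner angles sum to (5/4)*pi, defect = 2*pi - (5/4)*pi = (3/4)*pi
summing the enclosed defects onto the initial angle, mod 2*pi in the induced orientation:
final angle = (5/4)*pi + (3/4)*pi = 0 (mod 2*pi)


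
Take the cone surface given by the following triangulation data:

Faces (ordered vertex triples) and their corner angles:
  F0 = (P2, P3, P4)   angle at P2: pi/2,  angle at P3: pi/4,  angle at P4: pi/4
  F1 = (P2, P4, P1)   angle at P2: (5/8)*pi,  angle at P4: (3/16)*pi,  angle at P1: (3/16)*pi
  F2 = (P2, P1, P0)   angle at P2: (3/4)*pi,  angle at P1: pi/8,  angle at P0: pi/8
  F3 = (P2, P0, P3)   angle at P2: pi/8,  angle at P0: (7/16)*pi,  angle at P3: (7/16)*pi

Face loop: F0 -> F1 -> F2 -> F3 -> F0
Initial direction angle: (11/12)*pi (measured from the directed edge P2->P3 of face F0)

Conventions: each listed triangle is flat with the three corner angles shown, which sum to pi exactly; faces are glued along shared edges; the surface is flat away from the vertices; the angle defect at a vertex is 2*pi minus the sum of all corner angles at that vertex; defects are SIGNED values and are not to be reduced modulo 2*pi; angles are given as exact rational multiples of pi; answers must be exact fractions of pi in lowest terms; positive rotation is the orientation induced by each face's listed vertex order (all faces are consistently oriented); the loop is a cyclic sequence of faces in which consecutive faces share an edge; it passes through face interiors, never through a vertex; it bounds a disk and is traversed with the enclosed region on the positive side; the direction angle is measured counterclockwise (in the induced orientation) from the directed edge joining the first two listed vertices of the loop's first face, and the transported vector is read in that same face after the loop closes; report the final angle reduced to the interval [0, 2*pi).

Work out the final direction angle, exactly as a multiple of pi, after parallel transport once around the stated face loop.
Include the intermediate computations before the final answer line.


enclosed vertex P2: corner angles sum to 2*pi, defect = 2*pi - 2*pi = 0
the final direction is the initial angle plus the enclosed defects, taken mod 2*pi in the induced orientation
final angle = (11/12)*pi + 0 = (11/12)*pi (mod 2*pi)

Answer: final direction angle = (11/12)*pi


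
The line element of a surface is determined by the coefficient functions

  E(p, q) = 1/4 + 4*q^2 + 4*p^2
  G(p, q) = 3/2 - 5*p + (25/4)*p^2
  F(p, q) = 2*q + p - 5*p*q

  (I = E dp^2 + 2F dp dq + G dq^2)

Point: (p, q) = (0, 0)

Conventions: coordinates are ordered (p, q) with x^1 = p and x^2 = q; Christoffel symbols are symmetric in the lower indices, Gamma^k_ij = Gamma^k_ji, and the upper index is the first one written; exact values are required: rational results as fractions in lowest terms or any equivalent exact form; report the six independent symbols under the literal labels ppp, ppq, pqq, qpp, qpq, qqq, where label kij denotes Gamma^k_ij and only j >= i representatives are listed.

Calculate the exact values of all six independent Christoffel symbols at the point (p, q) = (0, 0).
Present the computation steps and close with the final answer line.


E = 1/4, F = 0, G = 3/2 at the point
E_p = 0, E_q = 0, F_p = 1, F_q = 2, G_p = -5, G_q = 0
EG - F^2 = 3/8;  g^inv = (8/3) * [[3/2, 0], [0, 1/4]]
first-kind symbols [ij,l] = (1/2)(d_i g_jl + d_j g_il - d_l g_ij): [pp,p] = E_p/2 = 0, [pp,q] = F_p - E_q/2 = 1, [pq,p] = E_q/2 = 0, [pq,q] = G_p/2 = -5/2, [qq,p] = F_q - G_p/2 = 9/2, [qq,q] = G_q/2 = 0
Gamma^p_ij = (G*[ij,p] - F*[ij,q])/(EG - F^2), Gamma^q_ij = (E*[ij,q] - F*[ij,p])/(EG - F^2)

Answer: Gamma_ppp = 0, Gamma_ppq = 0, Gamma_pqq = 18, Gamma_qpp = 2/3, Gamma_qpq = -5/3, Gamma_qqq = 0


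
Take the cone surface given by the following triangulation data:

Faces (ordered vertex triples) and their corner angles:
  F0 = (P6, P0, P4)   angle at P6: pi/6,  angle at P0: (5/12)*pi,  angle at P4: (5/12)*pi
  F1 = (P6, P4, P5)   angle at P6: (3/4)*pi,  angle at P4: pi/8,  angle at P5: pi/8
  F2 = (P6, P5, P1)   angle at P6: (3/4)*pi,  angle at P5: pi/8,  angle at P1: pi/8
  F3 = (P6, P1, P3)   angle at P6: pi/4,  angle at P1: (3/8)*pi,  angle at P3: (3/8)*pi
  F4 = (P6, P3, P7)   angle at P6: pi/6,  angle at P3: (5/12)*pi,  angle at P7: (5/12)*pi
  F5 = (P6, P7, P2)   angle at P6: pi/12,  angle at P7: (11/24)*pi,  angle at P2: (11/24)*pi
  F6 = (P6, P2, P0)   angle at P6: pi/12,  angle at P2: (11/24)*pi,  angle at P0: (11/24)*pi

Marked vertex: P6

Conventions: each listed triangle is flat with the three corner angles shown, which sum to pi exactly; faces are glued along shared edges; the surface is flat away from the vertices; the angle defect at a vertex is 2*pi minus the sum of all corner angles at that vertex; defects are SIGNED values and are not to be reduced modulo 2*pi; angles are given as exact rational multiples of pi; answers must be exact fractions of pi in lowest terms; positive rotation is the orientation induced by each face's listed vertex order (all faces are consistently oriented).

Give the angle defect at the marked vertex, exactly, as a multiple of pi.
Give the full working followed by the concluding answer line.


Sum of corner angles at P6: (9/4)*pi
defect = 2*pi - (9/4)*pi

Answer: defect(P6) = -pi/4


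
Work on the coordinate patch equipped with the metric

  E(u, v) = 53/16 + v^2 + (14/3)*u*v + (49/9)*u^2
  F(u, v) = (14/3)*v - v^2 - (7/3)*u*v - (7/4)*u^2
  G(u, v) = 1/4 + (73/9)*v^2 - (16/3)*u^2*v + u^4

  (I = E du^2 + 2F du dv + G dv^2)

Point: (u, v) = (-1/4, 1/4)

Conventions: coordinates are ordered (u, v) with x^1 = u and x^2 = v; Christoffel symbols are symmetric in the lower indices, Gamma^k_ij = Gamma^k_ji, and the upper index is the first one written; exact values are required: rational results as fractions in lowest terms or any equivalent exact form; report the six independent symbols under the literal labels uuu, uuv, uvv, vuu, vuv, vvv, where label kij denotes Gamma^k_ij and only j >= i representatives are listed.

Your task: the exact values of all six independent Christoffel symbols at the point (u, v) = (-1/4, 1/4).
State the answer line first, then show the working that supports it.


Answer: Gamma_uuu = -102838/84481, Gamma_uuv = -94623/168962, Gamma_uvv = 591033/675848, Gamma_vuu = 251064/84481, Gamma_vuv = 117318/84481, Gamma_vvv = 215375/168962

E = 493/144, F = 73/64, G = 1561/2304 at the point
E_u = -14/9, E_v = -2/3, F_u = 7/24, F_v = 19/4, G_u = 29/48, G_v = 67/18
EG - F^2 = 84481/82944;  g^inv = (82944/84481) * [[1561/2304, -73/64], [-73/64, 493/144]]
first-kind symbols [ij,l] = (1/2)(d_i g_jl + d_j g_il - d_l g_ij): [uu,u] = E_u/2 = -7/9, [uu,v] = F_u - E_v/2 = 5/8, [uv,u] = E_v/2 = -1/3, [uv,v] = G_u/2 = 29/96, [vv,u] = F_v - G_u/2 = 427/96, [vv,v] = G_v/2 = 67/36
Gamma^u_ij = (G*[ij,u] - F*[ij,v])/(EG - F^2), Gamma^v_ij = (E*[ij,v] - F*[ij,u])/(EG - F^2)


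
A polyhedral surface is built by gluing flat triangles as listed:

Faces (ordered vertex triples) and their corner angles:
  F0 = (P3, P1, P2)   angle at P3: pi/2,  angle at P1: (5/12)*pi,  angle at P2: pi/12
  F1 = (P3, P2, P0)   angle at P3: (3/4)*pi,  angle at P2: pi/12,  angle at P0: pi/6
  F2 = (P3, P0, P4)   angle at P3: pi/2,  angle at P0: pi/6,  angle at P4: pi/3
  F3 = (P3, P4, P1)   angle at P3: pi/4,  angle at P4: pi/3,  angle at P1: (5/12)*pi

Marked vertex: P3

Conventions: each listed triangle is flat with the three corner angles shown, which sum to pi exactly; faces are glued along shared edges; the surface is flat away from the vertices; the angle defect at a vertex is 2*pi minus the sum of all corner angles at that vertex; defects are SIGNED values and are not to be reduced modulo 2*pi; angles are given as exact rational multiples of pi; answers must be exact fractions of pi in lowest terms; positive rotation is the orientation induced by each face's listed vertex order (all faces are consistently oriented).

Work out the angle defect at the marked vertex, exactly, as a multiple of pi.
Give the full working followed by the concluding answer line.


Sum of corner angles at P3: 2*pi
defect = 2*pi - 2*pi

Answer: defect(P3) = 0


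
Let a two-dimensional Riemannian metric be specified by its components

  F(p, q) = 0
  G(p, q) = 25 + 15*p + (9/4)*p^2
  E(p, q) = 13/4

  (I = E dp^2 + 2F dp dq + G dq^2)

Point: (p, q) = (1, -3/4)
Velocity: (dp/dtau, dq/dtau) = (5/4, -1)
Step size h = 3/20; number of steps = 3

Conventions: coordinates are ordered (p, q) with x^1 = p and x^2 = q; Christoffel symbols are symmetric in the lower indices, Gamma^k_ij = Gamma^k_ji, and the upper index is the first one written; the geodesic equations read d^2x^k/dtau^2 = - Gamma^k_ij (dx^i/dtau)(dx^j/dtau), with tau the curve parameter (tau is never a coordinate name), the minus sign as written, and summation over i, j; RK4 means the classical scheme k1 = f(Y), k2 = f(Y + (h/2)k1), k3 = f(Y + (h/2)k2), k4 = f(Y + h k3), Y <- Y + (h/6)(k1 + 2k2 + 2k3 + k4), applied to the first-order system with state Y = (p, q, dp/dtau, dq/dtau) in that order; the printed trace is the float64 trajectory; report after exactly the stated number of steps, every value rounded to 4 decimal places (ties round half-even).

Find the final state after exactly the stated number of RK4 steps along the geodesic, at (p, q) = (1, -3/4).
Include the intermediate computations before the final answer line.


f(Y) = (dp/dtau, dq/dtau, -Gamma^p_ij Y'^i Y'^j, -Gamma^q_ij Y'^i Y'^j) with the Gammas evaluated at the stage position; h = 0.150000; intermediate values shown to 6 dp
step 0: p = 1.0000, q = -0.7500, dp/dtau = 1.2500, dq/dtau = -1.0000
step 1:
  k1: at (p, q) = (1.000000, -0.750000), (dp/dtau, dq/dtau) = (1.250000, -1.000000); Gamma_ppp = 0.000000, Gamma_ppq = 0.000000, Gamma_pqq = -3.000000, Gamma_qpp = 0.000000, Gamma_qpq = 0.230769, Gamma_qqq = 0.000000; k1 = (1.250000, -1.000000, 3.000000, 0.576923)
  k2: at (p, q) = (1.093750, -0.825000), (dp/dtau, dq/dtau) = (1.475000, -0.956731); Gamma_ppp = 0.000000, Gamma_ppq = 0.000000, Gamma_pqq = -3.064904, Gamma_qpp = 0.000000, Gamma_qpq = 0.225882, Gamma_qqq = 0.000000; k2 = (1.475000, -0.956731, 2.805410, 0.637520)
  k3: at (p, q) = (1.110625, -0.821755), (dp/dtau, dq/dtau) = (1.460406, -0.952186); Gamma_ppp = 0.000000, Gamma_ppq = 0.000000, Gamma_pqq = -3.076587, Gamma_qpp = 0.000000, Gamma_qpq = 0.225025, Gamma_qqq = 0.000000; k3 = (1.460406, -0.952186, 2.789412, 0.625828)
  k4: at (p, q) = (1.219061, -0.892828), (dp/dtau, dq/dtau) = (1.668412, -0.906126); Gamma_ppp = 0.000000, Gamma_ppq = 0.000000, Gamma_pqq = -3.151658, Gamma_qpp = 0.000000, Gamma_qpq = 0.219665, Gamma_qqq = 0.000000; k4 = (1.668412, -0.906126, 2.587712, 0.664174)
  Y <- Y + (h/6)(k1 + 2k2 + 2k3 + k4): p = 1.2197, q = -0.8931, dp/dtau = 1.6694, dq/dtau = -0.9058
step 2:
  k1: at (p, q) = (1.219731, -0.893099), (dp/dtau, dq/dtau) = (1.669434, -0.905805); Gamma_ppp = 0.000000, Gamma_ppq = 0.000000, Gamma_pqq = -3.152121, Gamma_qpp = 0.000000, Gamma_qpq = 0.219632, Gamma_qqq = 0.000000; k1 = (1.669434, -0.905805, 2.586262, 0.664248)
  k2: at (p, q) = (1.344938, -0.961034), (dp/dtau, dq/dtau) = (1.863404, -0.855987); Gamma_ppp = 0.000000, Gamma_ppq = 0.000000, Gamma_pqq = -3.238803, Gamma_qpp = 0.000000, Gamma_qpq = 0.213754, Gamma_qqq = 0.000000; k2 = (1.863404, -0.855987, 2.373113, 0.681896)
  k3: at (p, q) = (1.359486, -0.957298), (dp/dtau, dq/dtau) = (1.847417, -0.854663); Gamma_ppp = 0.000000, Gamma_ppq = 0.000000, Gamma_pqq = -3.248875, Gamma_qpp = 0.000000, Gamma_qpq = 0.213092, Gamma_qqq = 0.000000; k3 = (1.847417, -0.854663, 2.373136, 0.672909)
  k4: at (p, q) = (1.496843, -1.021298), (dp/dtau, dq/dtau) = (2.025404, -0.804869); Gamma_ppp = 0.000000, Gamma_ppq = 0.000000, Gamma_pqq = -3.343968, Gamma_qpp = 0.000000, Gamma_qpq = 0.207032, Gamma_qqq = 0.000000; k4 = (2.025404, -0.804869, 2.166269, 0.675000)
  Y <- Y + (h/6)(k1 + 2k2 + 2k3 + k4): p = 1.4976, q = -1.0214, dp/dtau = 2.0256, dq/dtau = -0.8046
step 3:
  k1: at (p, q) = (1.497643, -1.021398), (dp/dtau, dq/dtau) = (2.025560, -0.804584); Gamma_ppp = 0.000000, Gamma_ppq = 0.000000, Gamma_pqq = -3.344522, Gamma_qpp = 0.000000, Gamma_qpq = 0.206998, Gamma_qqq = 0.000000; k1 = (2.025560, -0.804584, 2.165093, 0.674701)
  k2: at (p, q) = (1.649560, -1.081742), (dp/dtau, dq/dtau) = (2.187942, -0.753981); Gamma_ppp = 0.000000, Gamma_ppq = 0.000000, Gamma_pqq = -3.449695, Gamma_qpp = 0.000000, Gamma_qpq = 0.200687, Gamma_qqq = 0.000000; k2 = (2.187942, -0.753981, 1.961109, 0.662132)
  k3: at (p, q) = (1.661738, -1.077947), (dp/dtau, dq/dtau) = (2.172643, -0.754924); Gamma_ppp = 0.000000, Gamma_ppq = 0.000000, Gamma_pqq = -3.458126, Gamma_qpp = 0.000000, Gamma_qpq = 0.200197, Gamma_qqq = 0.000000; k3 = (2.172643, -0.754924, 1.970821, 0.656719)
  k4: at (p, q) = (1.823539, -1.134637), (dp/dtau, dq/dtau) = (2.321183, -0.706076); Gamma_ppp = 0.000000, Gamma_ppq = 0.000000, Gamma_pqq = -3.570142, Gamma_qpp = 0.000000, Gamma_qpq = 0.193916, Gamma_qqq = 0.000000; k4 = (2.321183, -0.706076, 1.779870, 0.635630)
  Y <- Y + (h/6)(k1 + 2k2 + 2k3 + k4): p = 1.8243, q = -1.1346, dp/dtau = 2.3208, dq/dtau = -0.7059

Answer: p = 1.8243, q = -1.1346, dp/dtau = 2.3208, dq/dtau = -0.7059


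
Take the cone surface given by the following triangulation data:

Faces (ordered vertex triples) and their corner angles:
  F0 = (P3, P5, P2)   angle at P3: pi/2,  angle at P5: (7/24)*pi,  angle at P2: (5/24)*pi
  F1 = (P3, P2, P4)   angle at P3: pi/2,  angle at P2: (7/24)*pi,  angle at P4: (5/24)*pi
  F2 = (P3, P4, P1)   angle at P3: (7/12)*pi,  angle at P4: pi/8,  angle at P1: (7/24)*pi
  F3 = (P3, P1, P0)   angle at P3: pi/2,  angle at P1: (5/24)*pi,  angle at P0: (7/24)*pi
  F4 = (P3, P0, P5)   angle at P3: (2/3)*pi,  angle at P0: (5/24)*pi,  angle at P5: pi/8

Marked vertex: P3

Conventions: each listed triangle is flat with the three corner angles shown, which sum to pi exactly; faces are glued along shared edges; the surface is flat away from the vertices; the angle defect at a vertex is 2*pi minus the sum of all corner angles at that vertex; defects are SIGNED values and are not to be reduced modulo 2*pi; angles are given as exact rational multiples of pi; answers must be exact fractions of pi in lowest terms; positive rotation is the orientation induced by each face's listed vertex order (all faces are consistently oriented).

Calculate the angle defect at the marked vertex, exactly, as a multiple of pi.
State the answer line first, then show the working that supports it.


Answer: defect(P3) = (-3/4)*pi

Sum of corner angles at P3: (11/4)*pi
defect = 2*pi - (11/4)*pi


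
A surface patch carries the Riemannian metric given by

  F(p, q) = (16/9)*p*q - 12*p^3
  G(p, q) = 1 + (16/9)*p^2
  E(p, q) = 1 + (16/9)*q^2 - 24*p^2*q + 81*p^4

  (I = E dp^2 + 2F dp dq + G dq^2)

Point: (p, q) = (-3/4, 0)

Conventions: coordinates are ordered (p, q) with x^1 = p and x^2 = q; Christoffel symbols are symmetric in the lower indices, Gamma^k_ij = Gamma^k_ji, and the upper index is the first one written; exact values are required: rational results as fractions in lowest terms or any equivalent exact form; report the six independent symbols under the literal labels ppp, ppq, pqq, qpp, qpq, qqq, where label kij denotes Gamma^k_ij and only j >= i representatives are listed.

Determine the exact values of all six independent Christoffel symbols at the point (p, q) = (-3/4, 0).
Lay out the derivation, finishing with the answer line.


E = 6817/256, F = 81/16, G = 2 at the point
E_p = -2187/16, E_q = -27/2, F_p = -81/4, F_q = -4/3, G_p = -8/3, G_q = 0
EG - F^2 = 7073/256;  g^inv = (256/7073) * [[2, -81/16], [-81/16, 6817/256]]
first-kind symbols [ij,l] = (1/2)(d_i g_jl + d_j g_il - d_l g_ij): [pp,p] = E_p/2 = -2187/32, [pp,q] = F_p - E_q/2 = -27/2, [pq,p] = E_q/2 = -27/4, [pq,q] = G_p/2 = -4/3, [qq,p] = F_q - G_p/2 = 0, [qq,q] = G_q/2 = 0
Gamma^p_ij = (G*[ij,p] - F*[ij,q])/(EG - F^2), Gamma^q_ij = (E*[ij,q] - F*[ij,p])/(EG - F^2)

Answer: Gamma_ppp = -17496/7073, Gamma_ppq = -1728/7073, Gamma_pqq = 0, Gamma_qpp = -3456/7073, Gamma_qpq = -1024/21219, Gamma_qqq = 0


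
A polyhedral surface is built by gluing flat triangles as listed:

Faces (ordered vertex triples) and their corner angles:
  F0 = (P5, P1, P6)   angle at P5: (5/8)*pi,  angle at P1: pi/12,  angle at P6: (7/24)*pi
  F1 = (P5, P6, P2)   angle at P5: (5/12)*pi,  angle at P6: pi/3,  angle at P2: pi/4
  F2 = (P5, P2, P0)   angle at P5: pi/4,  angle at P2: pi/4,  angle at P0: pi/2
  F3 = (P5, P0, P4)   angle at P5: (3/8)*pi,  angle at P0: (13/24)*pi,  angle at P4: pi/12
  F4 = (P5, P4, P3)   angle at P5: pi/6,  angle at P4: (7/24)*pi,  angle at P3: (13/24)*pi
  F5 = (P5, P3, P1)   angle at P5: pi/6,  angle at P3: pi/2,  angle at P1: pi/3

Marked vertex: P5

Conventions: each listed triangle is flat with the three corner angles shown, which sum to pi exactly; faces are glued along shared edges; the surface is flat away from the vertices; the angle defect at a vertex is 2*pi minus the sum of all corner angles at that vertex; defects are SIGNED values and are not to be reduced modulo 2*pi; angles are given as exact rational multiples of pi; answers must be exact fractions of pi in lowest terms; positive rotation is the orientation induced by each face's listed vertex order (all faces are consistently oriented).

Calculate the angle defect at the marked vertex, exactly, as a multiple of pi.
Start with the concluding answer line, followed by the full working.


Answer: defect(P5) = 0

Sum of corner angles at P5: 2*pi
defect = 2*pi - 2*pi


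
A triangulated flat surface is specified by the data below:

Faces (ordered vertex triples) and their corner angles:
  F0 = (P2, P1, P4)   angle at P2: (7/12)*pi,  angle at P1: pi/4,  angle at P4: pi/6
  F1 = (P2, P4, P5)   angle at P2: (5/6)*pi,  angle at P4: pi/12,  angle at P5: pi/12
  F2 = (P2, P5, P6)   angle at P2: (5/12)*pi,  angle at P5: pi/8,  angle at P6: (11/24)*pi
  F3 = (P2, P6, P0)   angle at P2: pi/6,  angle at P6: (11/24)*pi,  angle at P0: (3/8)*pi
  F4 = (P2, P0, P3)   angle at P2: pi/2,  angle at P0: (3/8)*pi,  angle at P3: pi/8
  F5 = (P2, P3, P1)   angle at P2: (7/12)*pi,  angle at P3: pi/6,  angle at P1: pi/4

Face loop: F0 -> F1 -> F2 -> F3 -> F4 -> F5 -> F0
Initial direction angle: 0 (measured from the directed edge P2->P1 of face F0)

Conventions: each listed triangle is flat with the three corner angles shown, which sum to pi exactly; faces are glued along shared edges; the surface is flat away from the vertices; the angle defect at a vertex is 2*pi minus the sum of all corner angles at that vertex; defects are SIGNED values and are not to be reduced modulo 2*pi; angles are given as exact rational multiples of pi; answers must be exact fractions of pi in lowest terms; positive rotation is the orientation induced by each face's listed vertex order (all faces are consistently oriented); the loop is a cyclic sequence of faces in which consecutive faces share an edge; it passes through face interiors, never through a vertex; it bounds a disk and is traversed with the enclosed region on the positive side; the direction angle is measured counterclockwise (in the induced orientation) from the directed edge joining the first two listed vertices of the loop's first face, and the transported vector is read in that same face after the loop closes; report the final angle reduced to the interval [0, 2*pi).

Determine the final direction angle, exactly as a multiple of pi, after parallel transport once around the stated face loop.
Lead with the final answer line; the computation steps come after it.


Answer: final direction angle = (11/12)*pi

enclosed vertex P2: corner angles sum to (37/12)*pi, defect = 2*pi - (37/12)*pi = (-13/12)*pi
summing the enclosed defects onto the initial angle, mod 2*pi in the induced orientation:
final angle = 0 - (13/12)*pi = (11/12)*pi (mod 2*pi)


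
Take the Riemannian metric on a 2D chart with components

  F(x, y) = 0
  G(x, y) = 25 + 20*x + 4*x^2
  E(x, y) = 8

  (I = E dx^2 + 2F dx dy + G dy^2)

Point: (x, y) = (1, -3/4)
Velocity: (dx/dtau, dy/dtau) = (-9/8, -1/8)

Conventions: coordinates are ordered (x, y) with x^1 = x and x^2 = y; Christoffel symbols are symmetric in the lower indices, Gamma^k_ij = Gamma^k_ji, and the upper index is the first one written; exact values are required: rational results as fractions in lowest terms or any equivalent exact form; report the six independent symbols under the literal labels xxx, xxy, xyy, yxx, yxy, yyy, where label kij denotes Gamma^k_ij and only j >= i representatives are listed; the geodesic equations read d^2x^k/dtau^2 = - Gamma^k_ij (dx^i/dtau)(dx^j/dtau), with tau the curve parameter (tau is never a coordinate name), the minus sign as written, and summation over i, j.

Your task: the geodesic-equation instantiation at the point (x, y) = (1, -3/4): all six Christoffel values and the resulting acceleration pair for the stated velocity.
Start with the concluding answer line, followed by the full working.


Answer: Gamma_xxx = 0, Gamma_xxy = 0, Gamma_xyy = -7/4, Gamma_yxx = 0, Gamma_yxy = 2/7, Gamma_yyy = 0; accelerations (d^2x/dtau^2, d^2y/dtau^2) = (7/256, -9/112)

E = 8, F = 0, G = 49 at the point
E_x = 0, E_y = 0, F_x = 0, F_y = 0, G_x = 28, G_y = 0
EG - F^2 = 392;  g^inv = (1/392) * [[49, 0], [0, 8]]
first-kind symbols [ij,l] = (1/2)(d_i g_jl + d_j g_il - d_l g_ij): [xx,x] = E_x/2 = 0, [xx,y] = F_x - E_y/2 = 0, [xy,x] = E_y/2 = 0, [xy,y] = G_x/2 = 14, [yy,x] = F_y - G_x/2 = -14, [yy,y] = G_y/2 = 0
Gamma^x_ij = (G*[ij,x] - F*[ij,y])/(EG - F^2), Gamma^y_ij = (E*[ij,y] - F*[ij,x])/(EG - F^2)
Gamma_xxx = 0, Gamma_xxy = 0, Gamma_xyy = -7/4, Gamma_yxx = 0, Gamma_yxy = 2/7, Gamma_yyy = 0
d^2x/dtau^2 = -(Gamma_xxx*(-9/8)^2 + 2*Gamma_xxy*(-9/8)*(-1/8) + Gamma_xyy*(-1/8)^2) = 7/256
d^2y/dtau^2 = -(Gamma_yxx*(-9/8)^2 + 2*Gamma_yxy*(-9/8)*(-1/8) + Gamma_yyy*(-1/8)^2) = -9/112


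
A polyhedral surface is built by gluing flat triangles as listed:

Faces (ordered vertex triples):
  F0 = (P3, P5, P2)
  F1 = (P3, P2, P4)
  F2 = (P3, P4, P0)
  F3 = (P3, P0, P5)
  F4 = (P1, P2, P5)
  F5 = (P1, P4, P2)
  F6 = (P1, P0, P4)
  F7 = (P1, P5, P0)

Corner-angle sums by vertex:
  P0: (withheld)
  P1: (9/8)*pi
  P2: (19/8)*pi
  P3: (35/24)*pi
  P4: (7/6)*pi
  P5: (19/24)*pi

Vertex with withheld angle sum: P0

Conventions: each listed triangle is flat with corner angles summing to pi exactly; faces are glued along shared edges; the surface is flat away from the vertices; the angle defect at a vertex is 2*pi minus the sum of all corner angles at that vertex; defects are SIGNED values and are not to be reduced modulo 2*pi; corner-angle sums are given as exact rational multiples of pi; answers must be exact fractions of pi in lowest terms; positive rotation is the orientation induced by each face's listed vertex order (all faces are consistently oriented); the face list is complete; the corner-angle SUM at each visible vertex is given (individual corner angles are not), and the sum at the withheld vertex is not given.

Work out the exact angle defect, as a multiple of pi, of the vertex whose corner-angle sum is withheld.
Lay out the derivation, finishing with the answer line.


V = 6, E = 12, F = 8; chi = V - E + F = 2
Gauss-Bonnet: total defect = 2*pi*chi = 4*pi; visible defects sum to (37/12)*pi

Answer: defect(P0) = (11/12)*pi


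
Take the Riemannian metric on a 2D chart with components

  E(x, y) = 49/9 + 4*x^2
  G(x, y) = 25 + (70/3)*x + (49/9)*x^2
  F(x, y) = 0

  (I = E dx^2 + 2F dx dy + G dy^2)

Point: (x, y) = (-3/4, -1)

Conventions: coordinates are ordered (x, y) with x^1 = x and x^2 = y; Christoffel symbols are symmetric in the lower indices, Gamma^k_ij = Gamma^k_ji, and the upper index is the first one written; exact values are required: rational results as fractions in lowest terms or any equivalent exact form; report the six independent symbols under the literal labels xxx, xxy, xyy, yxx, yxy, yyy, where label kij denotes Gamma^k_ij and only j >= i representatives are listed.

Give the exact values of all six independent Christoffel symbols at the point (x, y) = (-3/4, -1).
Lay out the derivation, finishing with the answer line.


E = 277/36, F = 0, G = 169/16 at the point
E_x = -6, E_y = 0, F_x = 0, F_y = 0, G_x = 91/6, G_y = 0
EG - F^2 = 46813/576;  g^inv = (576/46813) * [[169/16, 0], [0, 277/36]]
first-kind symbols [ij,l] = (1/2)(d_i g_jl + d_j g_il - d_l g_ij): [xx,x] = E_x/2 = -3, [xx,y] = F_x - E_y/2 = 0, [xy,x] = E_y/2 = 0, [xy,y] = G_x/2 = 91/12, [yy,x] = F_y - G_x/2 = -91/12, [yy,y] = G_y/2 = 0
Gamma^x_ij = (G*[ij,x] - F*[ij,y])/(EG - F^2), Gamma^y_ij = (E*[ij,y] - F*[ij,x])/(EG - F^2)

Answer: Gamma_xxx = -108/277, Gamma_xxy = 0, Gamma_xyy = -273/277, Gamma_yxx = 0, Gamma_yxy = 28/39, Gamma_yyy = 0


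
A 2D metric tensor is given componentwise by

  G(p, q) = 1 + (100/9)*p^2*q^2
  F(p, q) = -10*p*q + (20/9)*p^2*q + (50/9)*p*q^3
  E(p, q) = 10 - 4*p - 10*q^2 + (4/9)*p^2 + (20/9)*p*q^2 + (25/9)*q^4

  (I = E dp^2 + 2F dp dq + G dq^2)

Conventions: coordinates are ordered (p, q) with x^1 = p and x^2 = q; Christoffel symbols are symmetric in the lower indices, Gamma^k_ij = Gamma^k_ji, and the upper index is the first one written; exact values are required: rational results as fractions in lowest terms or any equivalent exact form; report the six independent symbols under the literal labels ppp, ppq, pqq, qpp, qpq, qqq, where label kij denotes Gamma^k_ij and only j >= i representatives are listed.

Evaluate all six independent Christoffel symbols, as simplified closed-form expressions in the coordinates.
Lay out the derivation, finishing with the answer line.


E = 10 - 4*p - 10*q^2 + (4/9)*p^2 + (20/9)*p*q^2 + (25/9)*q^4; F = -10*p*q + (20/9)*p^2*q + (50/9)*p*q^3; G = 1 + (100/9)*p^2*q^2
Gamma^k_ij = (1/2) g^{kl} (d_i g_jl + d_j g_il - d_l g_ij), with g^inv = (1/(EG-F^2)) [[G, -F], [-F, E]]
first partials: E_p = -4 + (8/9)*p + (20/9)*q^2, E_q = -20*q + (40/9)*p*q + (100/9)*q^3, F_p = -10*q + (40/9)*p*q + (50/9)*q^3, F_q = -10*p + (20/9)*p^2 + (50/3)*p*q^2, G_p = (200/9)*p*q^2, G_q = (200/9)*p^2*q
D = EG - F^2 = 10 - 4*p - 10*q^2 + (4/9)*p^2 + (20/9)*p*q^2 + (25/9)*q^4 + (100/9)*p^2*q^2
expanded: Gamma^p_pp = (G E_p - 2F F_p + F E_q)/(2D), Gamma^p_pq = (G E_q - F G_p)/(2D), Gamma^p_qq = (2G F_q - G G_p - F G_q)/(2D), Gamma^q_pp = (2E F_p - E E_q - F E_p)/(2D), Gamma^q_pq = (E G_p - F E_q)/(2D), Gamma^q_qq = (E G_q - 2F F_q + F G_p)/(2D); substitute and cancel common factors

Answer: Gamma_ppp = (4*p + 10*q^2 - 18)/(100*p^2*q^2 + 4*p^2 + 20*p*q^2 - 36*p + 25*q^4 - 90*q^2 + 90), Gamma_ppq = (20*p*q + 50*q^3 - 90*q)/(100*p^2*q^2 + 4*p^2 + 20*p*q^2 - 36*p + 25*q^4 - 90*q^2 + 90), Gamma_pqq = (20*p^2 + 50*p*q^2 - 90*p)/(100*p^2*q^2 + 4*p^2 + 20*p*q^2 - 36*p + 25*q^4 - 90*q^2 + 90), Gamma_qpp = 20*p*q/(100*p^2*q^2 + 4*p^2 + 20*p*q^2 - 36*p + 25*q^4 - 90*q^2 + 90), Gamma_qpq = 100*p*q^2/(100*p^2*q^2 + 4*p^2 + 20*p*q^2 - 36*p + 25*q^4 - 90*q^2 + 90), Gamma_qqq = 100*p^2*q/(100*p^2*q^2 + 4*p^2 + 20*p*q^2 - 36*p + 25*q^4 - 90*q^2 + 90)


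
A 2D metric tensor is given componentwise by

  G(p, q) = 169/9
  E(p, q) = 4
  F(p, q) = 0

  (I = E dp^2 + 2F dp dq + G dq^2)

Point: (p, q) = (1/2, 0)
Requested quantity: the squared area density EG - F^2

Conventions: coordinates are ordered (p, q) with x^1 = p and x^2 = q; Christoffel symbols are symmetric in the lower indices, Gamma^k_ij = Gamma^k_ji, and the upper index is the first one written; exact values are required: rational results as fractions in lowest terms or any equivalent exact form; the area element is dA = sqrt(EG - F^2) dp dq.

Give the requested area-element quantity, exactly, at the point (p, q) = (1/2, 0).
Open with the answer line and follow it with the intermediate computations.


Answer: EG - F^2 = 676/9

E = 4, F = 0, G = 169/9; EG - F^2 = 676/9


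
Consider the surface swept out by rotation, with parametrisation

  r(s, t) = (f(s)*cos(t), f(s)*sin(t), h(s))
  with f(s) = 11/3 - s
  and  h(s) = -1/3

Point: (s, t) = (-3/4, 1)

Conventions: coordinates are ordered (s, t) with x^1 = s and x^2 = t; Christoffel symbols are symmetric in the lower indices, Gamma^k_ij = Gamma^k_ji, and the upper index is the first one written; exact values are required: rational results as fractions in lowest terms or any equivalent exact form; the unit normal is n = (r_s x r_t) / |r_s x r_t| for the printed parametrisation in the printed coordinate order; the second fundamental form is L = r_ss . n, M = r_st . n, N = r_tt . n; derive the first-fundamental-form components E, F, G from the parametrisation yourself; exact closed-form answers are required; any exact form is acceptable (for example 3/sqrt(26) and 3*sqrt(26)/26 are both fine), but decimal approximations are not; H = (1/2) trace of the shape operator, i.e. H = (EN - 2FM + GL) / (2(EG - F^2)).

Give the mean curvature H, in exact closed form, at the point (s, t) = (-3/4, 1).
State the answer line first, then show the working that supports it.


Answer: H = 0

f = 53/12, f' = -1, f'' = 0, h' = 0, h'' = 0
E = 1, F = 0, G = 2809/144; answer radicand W^2 = 1
unnormalised second-form numerators: l = 0, m = 0, n = 0; L = l/sqrt(1), and similarly M = m/sqrt(W^2), N = n/sqrt(W^2)
H = (E*n - 2*F*m + G*l) / (2*(EG - F^2)*sqrt(W^2)); E*n - 2*F*m + G*l = 0, EG - F^2 = 2809/144, so H = (0)/sqrt(1)


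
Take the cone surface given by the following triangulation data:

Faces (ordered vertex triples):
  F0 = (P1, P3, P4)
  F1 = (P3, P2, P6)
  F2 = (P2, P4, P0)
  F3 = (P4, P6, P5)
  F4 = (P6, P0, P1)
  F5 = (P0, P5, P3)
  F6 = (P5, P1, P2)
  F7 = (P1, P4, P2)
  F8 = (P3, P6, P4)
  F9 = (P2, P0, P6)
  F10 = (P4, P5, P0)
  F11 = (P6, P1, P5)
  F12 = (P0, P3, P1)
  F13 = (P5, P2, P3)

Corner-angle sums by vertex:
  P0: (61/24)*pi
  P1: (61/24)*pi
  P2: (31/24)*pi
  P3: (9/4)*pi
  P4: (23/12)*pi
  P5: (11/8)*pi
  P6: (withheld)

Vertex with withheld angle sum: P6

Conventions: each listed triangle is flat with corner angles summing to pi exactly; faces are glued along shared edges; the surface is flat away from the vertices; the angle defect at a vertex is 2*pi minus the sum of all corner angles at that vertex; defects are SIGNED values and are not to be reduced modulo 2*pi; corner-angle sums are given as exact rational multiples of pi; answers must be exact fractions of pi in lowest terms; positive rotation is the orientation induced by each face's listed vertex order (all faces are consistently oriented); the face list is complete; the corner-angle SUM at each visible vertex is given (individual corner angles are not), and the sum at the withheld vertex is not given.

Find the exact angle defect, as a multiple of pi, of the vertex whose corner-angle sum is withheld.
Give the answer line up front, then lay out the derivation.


Answer: defect(P6) = -pi/12

V = 7, E = 21, F = 14; chi = V - E + F = 0
Gauss-Bonnet: total defect = 2*pi*chi = 0; visible defects sum to pi/12


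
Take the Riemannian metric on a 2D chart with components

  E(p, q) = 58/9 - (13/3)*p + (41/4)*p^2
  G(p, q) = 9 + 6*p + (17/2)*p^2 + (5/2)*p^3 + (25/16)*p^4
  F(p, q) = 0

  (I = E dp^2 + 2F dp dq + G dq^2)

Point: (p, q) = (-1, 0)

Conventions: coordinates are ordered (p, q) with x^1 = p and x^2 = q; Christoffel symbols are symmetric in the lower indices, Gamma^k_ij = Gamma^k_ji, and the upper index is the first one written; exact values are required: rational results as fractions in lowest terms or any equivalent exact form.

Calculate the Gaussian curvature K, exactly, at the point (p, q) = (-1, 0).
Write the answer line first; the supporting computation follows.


Answer: K = -13536/573049

E = 757/36, F = 0, G = 169/16, EG - F^2 = 127933/576 at the point
E_p = -149/6, E_q = 0, F_p = 0, F_q = 0, G_p = -39/4, G_q = 0
E_qq = 0, F_pq = 0, G_pp = 83/4
Using the Brioschi determinant formula for K from the metric derivatives:
M1 = [[-E_qq/2 + F_pq - G_pp/2, E_p/2, F_p - E_q/2], [F_q - G_p/2, E, F], [G_q/2, F, G]] = [[-83/8, -149/12, 0], [39/8, 757/36, 0], [0, 0, 169/16]]; det M1 = -3836131/2304
M2 = [[0, E_q/2, G_p/2], [E_q/2, E, F], [G_p/2, F, G]] = [[0, 0, -39/8], [0, 757/36, 0], [-39/8, 0, 169/16]]; det M2 = -127933/256
det M1 - det M2 = -1342367/1152; K = -1342367/1152 / (127933/576)^2 = -13536/573049


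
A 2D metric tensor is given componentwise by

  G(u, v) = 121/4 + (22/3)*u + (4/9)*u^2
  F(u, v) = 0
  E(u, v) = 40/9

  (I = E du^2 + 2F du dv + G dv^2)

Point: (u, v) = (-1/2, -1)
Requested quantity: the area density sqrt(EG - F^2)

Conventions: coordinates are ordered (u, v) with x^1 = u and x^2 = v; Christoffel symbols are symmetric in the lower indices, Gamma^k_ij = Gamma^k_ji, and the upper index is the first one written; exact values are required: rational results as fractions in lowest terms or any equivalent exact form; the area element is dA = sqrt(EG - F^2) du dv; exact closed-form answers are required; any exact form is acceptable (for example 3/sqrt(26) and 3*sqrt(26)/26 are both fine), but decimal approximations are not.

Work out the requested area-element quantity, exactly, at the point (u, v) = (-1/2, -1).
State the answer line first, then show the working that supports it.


Answer: sqrt(EG - F^2) = 31*sqrt(10)/9

E = 40/9, F = 0, G = 961/36; EG - F^2 = 9610/81


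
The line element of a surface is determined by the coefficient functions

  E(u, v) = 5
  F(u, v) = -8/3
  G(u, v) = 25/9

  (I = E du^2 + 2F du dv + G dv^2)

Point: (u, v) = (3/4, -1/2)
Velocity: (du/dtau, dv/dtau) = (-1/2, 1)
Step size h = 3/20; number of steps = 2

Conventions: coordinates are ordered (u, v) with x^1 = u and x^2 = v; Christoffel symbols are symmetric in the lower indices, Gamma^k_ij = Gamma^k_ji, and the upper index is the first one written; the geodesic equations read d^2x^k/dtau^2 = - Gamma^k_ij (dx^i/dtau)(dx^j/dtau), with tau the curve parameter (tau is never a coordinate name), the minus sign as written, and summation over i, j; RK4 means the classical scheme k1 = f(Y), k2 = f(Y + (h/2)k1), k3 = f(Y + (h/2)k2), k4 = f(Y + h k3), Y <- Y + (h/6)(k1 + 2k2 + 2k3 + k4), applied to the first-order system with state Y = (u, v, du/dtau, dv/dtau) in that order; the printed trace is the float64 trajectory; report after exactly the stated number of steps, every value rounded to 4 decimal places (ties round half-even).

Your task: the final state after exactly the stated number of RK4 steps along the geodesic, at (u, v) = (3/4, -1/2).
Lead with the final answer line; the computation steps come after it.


Answer: u = 0.6000, v = -0.2000, du/dtau = -0.5000, dv/dtau = 1.0000

f(Y) = (du/dtau, dv/dtau, -Gamma^u_ij Y'^i Y'^j, -Gamma^v_ij Y'^i Y'^j) with the Gammas evaluated at the stage position; h = 0.150000; intermediate values shown to 6 dp
step 0: u = 0.7500, v = -0.5000, du/dtau = -0.5000, dv/dtau = 1.0000
step 1:
  k1: at (u, v) = (0.750000, -0.500000), (du/dtau, dv/dtau) = (-0.500000, 1.000000); Gamma_uuu = 0.000000, Gamma_uuv = 0.000000, Gamma_uvv = 0.000000, Gamma_vuu = 0.000000, Gamma_vuv = 0.000000, Gamma_vvv = 0.000000; k1 = (-0.500000, 1.000000, 0.000000, 0.000000)
  k2: at (u, v) = (0.712500, -0.425000), (du/dtau, dv/dtau) = (-0.500000, 1.000000); Gamma_uuu = 0.000000, Gamma_uuv = 0.000000, Gamma_uvv = 0.000000, Gamma_vuu = 0.000000, Gamma_vuv = 0.000000, Gamma_vvv = 0.000000; k2 = (-0.500000, 1.000000, 0.000000, 0.000000)
  k3: at (u, v) = (0.712500, -0.425000), (du/dtau, dv/dtau) = (-0.500000, 1.000000); Gamma_uuu = 0.000000, Gamma_uuv = 0.000000, Gamma_uvv = 0.000000, Gamma_vuu = 0.000000, Gamma_vuv = 0.000000, Gamma_vvv = 0.000000; k3 = (-0.500000, 1.000000, 0.000000, 0.000000)
  k4: at (u, v) = (0.675000, -0.350000), (du/dtau, dv/dtau) = (-0.500000, 1.000000); Gamma_uuu = 0.000000, Gamma_uuv = 0.000000, Gamma_uvv = 0.000000, Gamma_vuu = 0.000000, Gamma_vuv = 0.000000, Gamma_vvv = 0.000000; k4 = (-0.500000, 1.000000, 0.000000, 0.000000)
  Y <- Y + (h/6)(k1 + 2k2 + 2k3 + k4): u = 0.6750, v = -0.3500, du/dtau = -0.5000, dv/dtau = 1.0000
step 2:
  k1: at (u, v) = (0.675000, -0.350000), (du/dtau, dv/dtau) = (-0.500000, 1.000000); Gamma_uuu = 0.000000, Gamma_uuv = 0.000000, Gamma_uvv = 0.000000, Gamma_vuu = 0.000000, Gamma_vuv = 0.000000, Gamma_vvv = 0.000000; k1 = (-0.500000, 1.000000, 0.000000, 0.000000)
  k2: at (u, v) = (0.637500, -0.275000), (du/dtau, dv/dtau) = (-0.500000, 1.000000); Gamma_uuu = 0.000000, Gamma_uuv = 0.000000, Gamma_uvv = 0.000000, Gamma_vuu = 0.000000, Gamma_vuv = 0.000000, Gamma_vvv = 0.000000; k2 = (-0.500000, 1.000000, 0.000000, 0.000000)
  k3: at (u, v) = (0.637500, -0.275000), (du/dtau, dv/dtau) = (-0.500000, 1.000000); Gamma_uuu = 0.000000, Gamma_uuv = 0.000000, Gamma_uvv = 0.000000, Gamma_vuu = 0.000000, Gamma_vuv = 0.000000, Gamma_vvv = 0.000000; k3 = (-0.500000, 1.000000, 0.000000, 0.000000)
  k4: at (u, v) = (0.600000, -0.200000), (du/dtau, dv/dtau) = (-0.500000, 1.000000); Gamma_uuu = 0.000000, Gamma_uuv = 0.000000, Gamma_uvv = 0.000000, Gamma_vuu = 0.000000, Gamma_vuv = 0.000000, Gamma_vvv = 0.000000; k4 = (-0.500000, 1.000000, 0.000000, 0.000000)
  Y <- Y + (h/6)(k1 + 2k2 + 2k3 + k4): u = 0.6000, v = -0.2000, du/dtau = -0.5000, dv/dtau = 1.0000
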